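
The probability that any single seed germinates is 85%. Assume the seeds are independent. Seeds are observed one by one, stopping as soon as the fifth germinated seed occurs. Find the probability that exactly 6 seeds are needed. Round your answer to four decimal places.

0.3328

Y = trial on which the fifth success occurs; negative binomial, r=5, p=0.85.
P(Y=6) = C(5,4) · p^5 · (1−p)^1
= 5 · 0.44371 · 0.15 = 0.332779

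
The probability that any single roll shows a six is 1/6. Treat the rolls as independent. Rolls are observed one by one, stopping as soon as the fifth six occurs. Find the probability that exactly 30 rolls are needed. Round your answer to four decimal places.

0.0320

Y = trial on which the fifth success occurs; negative binomial, r=5, p=0.166667.
P(Y=30) = C(29,4) · p^5 · (1−p)^25
= 23751 · 0.0001286 · 0.010483 = 0.032018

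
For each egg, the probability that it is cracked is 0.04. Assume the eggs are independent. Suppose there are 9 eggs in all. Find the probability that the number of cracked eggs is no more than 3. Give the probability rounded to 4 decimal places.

0.9997

X ~ Binomial(9, 0.04); P(X ≤ 3) = Σ C(9,k) p^k (1−p)^(9−k) over k:
  k=0: C(9,0)·0.04^0·0.96^9 = 0.692534
  k=1: C(9,1)·0.04^1·0.96^8 = 0.259700
  k=2: C(9,2)·0.04^2·0.96^7 = 0.043283
  k=3: C(9,3)·0.04^3·0.96^6 = 0.004208
Total = 0.999726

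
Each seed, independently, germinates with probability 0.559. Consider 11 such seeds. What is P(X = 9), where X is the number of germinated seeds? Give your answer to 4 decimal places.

X ~ Binomial(n=11, p=0.559).
P(X=9) = C(11,9) · p^9 · (1−p)^2
= 55 · 0.0053297 · 0.19448 = 0.057009

0.0570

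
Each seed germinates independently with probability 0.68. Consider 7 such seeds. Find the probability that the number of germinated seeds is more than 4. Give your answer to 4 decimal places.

0.6013

X ~ Binomial(7, 0.68); P(X ≥ 5) = Σ C(7,k) p^k (1−p)^(7−k) over k:
  k=5: C(7,5)·0.68^5·0.32^2 = 0.312654
  k=6: C(7,6)·0.68^6·0.32^1 = 0.221463
  k=7: C(7,7)·0.68^7·0.32^0 = 0.067230
Total = 0.601347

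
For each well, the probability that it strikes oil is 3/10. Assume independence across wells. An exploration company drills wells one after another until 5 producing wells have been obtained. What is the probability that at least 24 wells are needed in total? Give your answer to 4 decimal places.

Needing more than 23 wells ⇔ fewer than 5 successes in the first 23. With X ~ Binomial(23, 0.30), P(Y > 23) = P(X ≤ 4).
  k=0: C(23,0)·0.30^0·0.70^23 = 0.000274
  k=1: C(23,1)·0.30^1·0.70^22 = 0.002698
  k=2: C(23,2)·0.30^2·0.70^21 = 0.012718
  k=3: C(23,3)·0.30^3·0.70^20 = 0.038154
  k=4: C(23,4)·0.30^4·0.70^19 = 0.081759
P(X ≤ 4) = 0.135603

0.1356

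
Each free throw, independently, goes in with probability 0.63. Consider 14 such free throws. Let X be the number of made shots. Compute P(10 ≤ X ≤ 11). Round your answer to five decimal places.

0.29918

X ~ Binomial(14, 0.63); P(10 ≤ X ≤ 11) = Σ C(14,k) p^k (1−p)^(14−k) over k:
  k=10: C(14,10)·0.63^10·0.37^4 = 0.1847764
  k=11: C(14,11)·0.63^11·0.37^3 = 0.1144070
Total = 0.2991834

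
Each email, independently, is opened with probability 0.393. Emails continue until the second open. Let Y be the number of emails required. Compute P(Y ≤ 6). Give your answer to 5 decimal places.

Finishing within 6 emails ⇔ at least 2 successes in the first 6. With X ~ Binomial(6, 0.393), P(Y ≤ 6) = 1 − P(X ≤ 1).
  k=0: C(6,0)·0.393^0·0.607^6 = 0.0500187
  k=1: C(6,1)·0.393^1·0.607^5 = 0.1943065
1 − 0.2443251 = 0.7556749

0.75567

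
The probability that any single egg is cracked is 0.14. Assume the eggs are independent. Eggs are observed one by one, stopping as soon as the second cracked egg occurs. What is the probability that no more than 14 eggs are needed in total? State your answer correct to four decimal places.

Finishing within 14 eggs ⇔ at least 2 successes in the first 14. With X ~ Binomial(14, 0.14), P(Y ≤ 14) = 1 − P(X ≤ 1).
  k=0: C(14,0)·0.14^0·0.86^14 = 0.121054
  k=1: C(14,1)·0.14^1·0.86^13 = 0.275890
1 − 0.396944 = 0.603056

0.6031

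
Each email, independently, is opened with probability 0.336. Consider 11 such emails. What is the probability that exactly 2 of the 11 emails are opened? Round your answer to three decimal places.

0.156

X ~ Binomial(n=11, p=0.336).
P(X=2) = C(11,2) · p^2 · (1−p)^9
= 55 · 0.1129 · 0.025091 = 0.15580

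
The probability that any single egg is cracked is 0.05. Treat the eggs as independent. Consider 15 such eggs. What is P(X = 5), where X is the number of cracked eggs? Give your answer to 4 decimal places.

0.0006

X ~ Binomial(n=15, p=0.05).
P(X=5) = C(15,5) · p^5 · (1−p)^10
= 3003 · 3.125e-07 · 0.59874 = 0.000562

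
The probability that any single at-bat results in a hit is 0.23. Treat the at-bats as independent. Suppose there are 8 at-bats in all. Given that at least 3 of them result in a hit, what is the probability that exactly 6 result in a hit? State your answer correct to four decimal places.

X ~ Binomial(8, 0.23). Want P(X=6 | X≥3) = P(X=6) / P(X≥3).
P(X=6) = C(8,6)·0.23^6·0.77^2 = 0.002458
P(X≥3) = 1 − 0.123574 − 0.295293 − 0.308715 = 0.272418
Ratio = 0.002458 / 0.272418 = 0.009021

0.0090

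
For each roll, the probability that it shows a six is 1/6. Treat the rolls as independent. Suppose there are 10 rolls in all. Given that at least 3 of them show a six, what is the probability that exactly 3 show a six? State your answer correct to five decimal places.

X ~ Binomial(10, 0.166667). Want P(X=3 | X≥3) = P(X=3) / P(X≥3).
P(X=3) = C(10,3)·0.166667^3·0.833333^7 = 0.1550454
P(X≥3) = 1 − 0.1615056 − 0.3230112 − 0.2907100 = 0.2247732
Ratio = 0.1550454 / 0.2247732 = 0.6897858

0.68979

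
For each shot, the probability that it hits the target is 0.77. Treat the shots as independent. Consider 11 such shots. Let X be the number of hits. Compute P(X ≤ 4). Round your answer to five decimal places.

0.00460

X ~ Binomial(11, 0.77); P(X ≤ 4) = Σ C(11,k) p^k (1−p)^(11−k) over k:
  k=0: C(11,0)·0.77^0·0.23^11 = 0.0000001
  k=1: C(11,1)·0.77^1·0.23^10 = 0.0000035
  k=2: C(11,2)·0.77^2·0.23^9 = 0.0000587
  k=3: C(11,3)·0.77^3·0.23^8 = 0.0005899
  k=4: C(11,4)·0.77^4·0.23^7 = 0.0039498
Total = 0.0046020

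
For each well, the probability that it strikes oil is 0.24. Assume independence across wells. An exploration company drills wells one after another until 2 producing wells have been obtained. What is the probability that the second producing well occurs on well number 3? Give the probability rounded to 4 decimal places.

Y = trial on which the second success occurs; negative binomial, r=2, p=0.24.
P(Y=3) = C(2,1) · p^2 · (1−p)^1
= 2 · 0.0576 · 0.76 = 0.087552

0.0876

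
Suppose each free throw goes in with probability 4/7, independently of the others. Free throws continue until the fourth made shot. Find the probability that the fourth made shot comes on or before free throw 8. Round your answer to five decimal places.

0.77900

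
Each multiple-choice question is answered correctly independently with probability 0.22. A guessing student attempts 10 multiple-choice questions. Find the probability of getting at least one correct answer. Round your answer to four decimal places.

0.9166

P(at least one) = 1 − P(none) = 1 − (1 − 0.22)^10
= 1 − 0.083358 = 0.916642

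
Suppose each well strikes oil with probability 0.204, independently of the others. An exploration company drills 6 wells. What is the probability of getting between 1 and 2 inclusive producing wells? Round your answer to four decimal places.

0.6418

X ~ Binomial(6, 0.204); P(1 ≤ X ≤ 2) = Σ C(6,k) p^k (1−p)^(6−k) over k:
  k=1: C(6,1)·0.204^1·0.796^5 = 0.391153
  k=2: C(6,2)·0.204^2·0.796^4 = 0.250613
Total = 0.641766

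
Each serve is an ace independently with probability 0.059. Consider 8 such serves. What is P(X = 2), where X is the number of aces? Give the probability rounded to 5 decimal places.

X ~ Binomial(n=8, p=0.059).
P(X=2) = C(8,2) · p^2 · (1−p)^6
= 28 · 0.003481 · 0.69428 = 0.0676706

0.06767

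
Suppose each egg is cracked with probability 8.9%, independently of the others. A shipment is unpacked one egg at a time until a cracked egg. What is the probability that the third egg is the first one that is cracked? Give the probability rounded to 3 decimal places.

0.074

Geometric (trials to first success), p = 0.089.
P(Y = 3) = (1−p)^2 · p = 0.82992 · 0.089 = 0.07386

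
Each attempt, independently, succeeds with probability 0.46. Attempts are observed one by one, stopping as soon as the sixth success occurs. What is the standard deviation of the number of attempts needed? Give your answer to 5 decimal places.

3.91304

Y = total attempts until the sixth success; negative binomial with r=6, p=0.46.
SD(Y) = √[r(1−p)/p²] = √(15.3119093) = 3.9130435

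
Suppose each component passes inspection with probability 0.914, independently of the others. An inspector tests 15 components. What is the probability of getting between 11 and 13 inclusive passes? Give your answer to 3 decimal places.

X ~ Binomial(15, 0.914); P(11 ≤ X ≤ 13) = Σ C(15,k) p^k (1−p)^(15−k) over k:
  k=11: C(15,11)·0.914^11·0.086^4 = 0.02777
  k=12: C(15,12)·0.914^12·0.086^3 = 0.09837
  k=13: C(15,13)·0.914^13·0.086^2 = 0.24126
Total = 0.36740

0.367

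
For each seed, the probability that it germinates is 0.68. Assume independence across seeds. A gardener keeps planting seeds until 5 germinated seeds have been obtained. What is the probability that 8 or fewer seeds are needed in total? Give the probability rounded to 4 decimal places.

Finishing within 8 seeds ⇔ at least 5 successes in the first 8. With X ~ Binomial(8, 0.68), P(Y ≤ 8) = 1 − P(X ≤ 4).
  k=0: C(8,0)·0.68^0·0.32^8 = 0.000110
  k=1: C(8,1)·0.68^1·0.32^7 = 0.001869
  k=2: C(8,2)·0.68^2·0.32^6 = 0.013902
  k=3: C(8,3)·0.68^3·0.32^5 = 0.059083
  k=4: C(8,4)·0.68^4·0.32^4 = 0.156940
1 − 0.231904 = 0.768096

0.7681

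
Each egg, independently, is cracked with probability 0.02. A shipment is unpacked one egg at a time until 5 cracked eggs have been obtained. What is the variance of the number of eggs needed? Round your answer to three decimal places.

Y = total eggs until the fifth success; negative binomial with r=5, p=0.02.
Var(Y) = r(1−p)/p² = 5·0.98 / 0.02² = 12250.00000

12250.000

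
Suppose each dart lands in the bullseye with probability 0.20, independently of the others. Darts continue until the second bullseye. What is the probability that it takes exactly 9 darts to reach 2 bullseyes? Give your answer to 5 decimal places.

0.06711

Y = trial on which the second success occurs; negative binomial, r=2, p=0.20.
P(Y=9) = C(8,1) · p^2 · (1−p)^7
= 8 · 0.04 · 0.20972 = 0.0671089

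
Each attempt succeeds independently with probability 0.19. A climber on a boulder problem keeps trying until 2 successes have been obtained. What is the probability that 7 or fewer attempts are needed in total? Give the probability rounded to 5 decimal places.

Finishing within 7 attempts ⇔ at least 2 successes in the first 7. With X ~ Binomial(7, 0.19), P(Y ≤ 7) = 1 − P(X ≤ 1).
  k=0: C(7,0)·0.19^0·0.81^7 = 0.2287679
  k=1: C(7,1)·0.19^1·0.81^6 = 0.3756313
1 − 0.6043992 = 0.3956008

0.39560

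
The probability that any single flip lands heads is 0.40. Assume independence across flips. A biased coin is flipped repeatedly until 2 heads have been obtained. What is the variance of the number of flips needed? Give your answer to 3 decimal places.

Y = total flips until the second success; negative binomial with r=2, p=0.40.
Var(Y) = r(1−p)/p² = 2·0.60 / 0.40² = 7.50000

7.500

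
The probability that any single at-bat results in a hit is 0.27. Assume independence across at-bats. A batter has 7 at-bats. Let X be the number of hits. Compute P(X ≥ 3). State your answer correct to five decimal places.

X ~ Binomial(7, 0.27); P(X ≥ 3) = Σ C(7,k) p^k (1−p)^(7−k) over k:
  k=3: C(7,3)·0.27^3·0.73^4 = 0.1956369
  k=4: C(7,4)·0.27^4·0.73^3 = 0.0723589
  k=5: C(7,5)·0.27^5·0.73^2 = 0.0160577
  k=6: C(7,6)·0.27^6·0.73^1 = 0.0019797
  k=7: C(7,7)·0.27^7·0.73^0 = 0.0001046
Total = 0.2861378

0.28614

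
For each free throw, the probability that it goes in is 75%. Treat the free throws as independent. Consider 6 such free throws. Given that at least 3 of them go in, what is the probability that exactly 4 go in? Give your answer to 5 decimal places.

X ~ Binomial(6, 0.75). Want P(X=4 | X≥3) = P(X=4) / P(X≥3).
P(X=4) = C(6,4)·0.75^4·0.25^2 = 0.2966309
P(X≥3) = 1 − 0.0002441 − 0.0043945 − 0.0329590 = 0.9624023
Ratio = 0.2966309 / 0.9624023 = 0.3082192

0.30822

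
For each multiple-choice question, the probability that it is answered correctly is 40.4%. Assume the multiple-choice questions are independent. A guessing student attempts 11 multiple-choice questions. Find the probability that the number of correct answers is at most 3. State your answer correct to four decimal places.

0.2869

X ~ Binomial(11, 0.404); P(X ≤ 3) = Σ C(11,k) p^k (1−p)^(11−k) over k:
  k=0: C(11,0)·0.404^0·0.596^11 = 0.003371
  k=1: C(11,1)·0.404^1·0.596^10 = 0.025133
  k=2: C(11,2)·0.404^2·0.596^9 = 0.085181
  k=3: C(11,3)·0.404^3·0.596^8 = 0.173220
Total = 0.286904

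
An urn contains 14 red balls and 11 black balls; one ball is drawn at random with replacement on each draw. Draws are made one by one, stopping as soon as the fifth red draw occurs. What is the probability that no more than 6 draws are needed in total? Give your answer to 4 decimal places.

0.1762

Finishing within 6 draws ⇔ at least 5 successes in the first 6. With X ~ Binomial(6, 0.56), P(Y ≤ 6) = 1 − P(X ≤ 4).
  k=0: C(6,0)·0.56^0·0.44^6 = 0.007256
  k=1: C(6,1)·0.56^1·0.44^5 = 0.055412
  k=2: C(6,2)·0.56^2·0.44^4 = 0.176310
  k=3: C(6,3)·0.56^3·0.44^3 = 0.299193
  k=4: C(6,4)·0.56^4·0.44^2 = 0.285594
1 − 0.823766 = 0.176234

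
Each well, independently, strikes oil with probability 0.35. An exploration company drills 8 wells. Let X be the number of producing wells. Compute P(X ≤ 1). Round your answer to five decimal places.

X ~ Binomial(8, 0.35); P(X ≤ 1) = Σ C(8,k) p^k (1−p)^(8−k) over k:
  k=0: C(8,0)·0.35^0·0.65^8 = 0.0318645
  k=1: C(8,1)·0.35^1·0.65^7 = 0.1372624
Total = 0.1691269

0.16913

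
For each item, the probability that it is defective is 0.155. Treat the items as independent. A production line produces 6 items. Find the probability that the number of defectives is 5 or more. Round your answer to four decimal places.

0.0005

X ~ Binomial(6, 0.155); P(X ≥ 5) = Σ C(6,k) p^k (1−p)^(6−k) over k:
  k=5: C(6,5)·0.155^5·0.845^1 = 0.000454
  k=6: C(6,6)·0.155^6·0.845^0 = 0.000014
Total = 0.000467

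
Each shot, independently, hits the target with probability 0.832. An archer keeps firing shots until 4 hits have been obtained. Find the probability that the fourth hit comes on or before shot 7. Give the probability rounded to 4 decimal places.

0.9819

Finishing within 7 shots ⇔ at least 4 successes in the first 7. With X ~ Binomial(7, 0.832), P(Y ≤ 7) = 1 − P(X ≤ 3).
  k=0: C(7,0)·0.832^0·0.168^7 = 0.000004
  k=1: C(7,1)·0.832^1·0.168^6 = 0.000131
  k=2: C(7,2)·0.832^2·0.168^5 = 0.001945
  k=3: C(7,3)·0.832^3·0.168^4 = 0.016057
1 − 0.018138 = 0.981862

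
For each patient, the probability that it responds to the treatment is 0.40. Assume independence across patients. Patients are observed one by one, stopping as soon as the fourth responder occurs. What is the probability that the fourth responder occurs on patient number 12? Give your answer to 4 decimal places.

Y = trial on which the fourth success occurs; negative binomial, r=4, p=0.40.
P(Y=12) = C(11,3) · p^4 · (1−p)^8
= 165 · 0.0256 · 0.016796 = 0.070947

0.0709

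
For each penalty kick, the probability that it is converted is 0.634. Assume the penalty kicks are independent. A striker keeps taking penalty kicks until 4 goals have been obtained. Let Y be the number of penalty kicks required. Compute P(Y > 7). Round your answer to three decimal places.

Needing more than 7 penalty kicks ⇔ fewer than 4 successes in the first 7. With X ~ Binomial(7, 0.634), P(Y > 7) = P(X ≤ 3).
  k=0: C(7,0)·0.634^0·0.366^7 = 0.00088
  k=1: C(7,1)·0.634^1·0.366^6 = 0.01067
  k=2: C(7,2)·0.634^2·0.366^5 = 0.05544
  k=3: C(7,3)·0.634^3·0.366^4 = 0.16005
P(X ≤ 3) = 0.22704

0.227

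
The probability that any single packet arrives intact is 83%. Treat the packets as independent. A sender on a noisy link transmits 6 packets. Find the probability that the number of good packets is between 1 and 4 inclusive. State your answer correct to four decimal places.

X ~ Binomial(6, 0.83); P(1 ≤ X ≤ 4) = Σ C(6,k) p^k (1−p)^(6−k) over k:
  k=1: C(6,1)·0.83^1·0.17^5 = 0.000707
  k=2: C(6,2)·0.83^2·0.17^4 = 0.008631
  k=3: C(6,3)·0.83^3·0.17^3 = 0.056184
  k=4: C(6,4)·0.83^4·0.17^2 = 0.205732
Total = 0.271253

0.2713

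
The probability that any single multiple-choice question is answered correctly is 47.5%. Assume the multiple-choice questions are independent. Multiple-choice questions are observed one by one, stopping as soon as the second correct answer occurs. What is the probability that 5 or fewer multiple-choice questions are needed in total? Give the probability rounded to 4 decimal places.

0.7797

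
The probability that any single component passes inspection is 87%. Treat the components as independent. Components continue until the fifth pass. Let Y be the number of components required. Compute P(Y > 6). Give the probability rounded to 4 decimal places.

0.1776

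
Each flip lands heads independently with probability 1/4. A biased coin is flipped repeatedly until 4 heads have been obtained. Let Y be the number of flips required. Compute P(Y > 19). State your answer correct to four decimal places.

0.2631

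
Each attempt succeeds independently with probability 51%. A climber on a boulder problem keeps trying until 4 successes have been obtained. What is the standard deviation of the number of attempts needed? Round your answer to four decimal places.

Y = total attempts until the fourth success; negative binomial with r=4, p=0.51.
SD(Y) = √[r(1−p)/p²] = √(7.535563) = 2.745098

2.7451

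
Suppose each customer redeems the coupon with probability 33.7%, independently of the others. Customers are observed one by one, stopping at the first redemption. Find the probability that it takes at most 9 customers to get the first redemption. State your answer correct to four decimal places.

0.9752

Y = number of customers to the first success; geometric, p = 0.337.
P(Y ≤ 9) = 1 − (1−p)^9 = 1 − 0.024753 = 0.975247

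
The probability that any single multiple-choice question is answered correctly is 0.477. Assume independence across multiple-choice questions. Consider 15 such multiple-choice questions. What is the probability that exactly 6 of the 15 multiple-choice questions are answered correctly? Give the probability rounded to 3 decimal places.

0.173

X ~ Binomial(n=15, p=0.477).
P(X=6) = C(15,6) · p^6 · (1−p)^9
= 5005 · 0.011779 · 0.0029276 = 0.17260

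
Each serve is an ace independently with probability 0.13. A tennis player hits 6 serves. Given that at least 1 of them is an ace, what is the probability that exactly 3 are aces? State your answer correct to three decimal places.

0.051

X ~ Binomial(6, 0.13). Want P(X=3 | X≥1) = P(X=3) / P(X≥1).
P(X=3) = C(6,3)·0.13^3·0.87^3 = 0.02893
P(X≥1) = 1 − 0.43363 = 0.56637
Ratio = 0.02893 / 0.56637 = 0.05109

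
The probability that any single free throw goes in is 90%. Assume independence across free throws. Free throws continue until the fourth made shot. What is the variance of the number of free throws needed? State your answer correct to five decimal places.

0.49383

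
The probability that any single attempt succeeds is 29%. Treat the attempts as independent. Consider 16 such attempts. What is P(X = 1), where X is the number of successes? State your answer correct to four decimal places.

X ~ Binomial(n=16, p=0.29).
P(X=1) = C(16,1) · p^1 · (1−p)^15
= 16 · 0.29 · 0.0058732 = 0.027252

0.0273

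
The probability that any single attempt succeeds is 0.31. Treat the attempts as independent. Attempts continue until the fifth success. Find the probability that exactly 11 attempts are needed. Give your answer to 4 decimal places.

Y = trial on which the fifth success occurs; negative binomial, r=5, p=0.31.
P(Y=11) = C(10,4) · p^5 · (1−p)^6
= 210 · 0.0028629 · 0.10792 = 0.064882

0.0649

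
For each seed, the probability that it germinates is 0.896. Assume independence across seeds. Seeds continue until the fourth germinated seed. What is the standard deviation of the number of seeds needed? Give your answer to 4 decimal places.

0.7198

Y = total seeds until the fourth success; negative binomial with r=4, p=0.896.
SD(Y) = √[r(1−p)/p²] = √(0.518176) = 0.719844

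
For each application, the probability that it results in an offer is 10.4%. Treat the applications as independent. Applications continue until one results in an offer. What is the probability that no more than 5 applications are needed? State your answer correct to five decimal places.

Y = number of applications to the first success; geometric, p = 0.104.
P(Y ≤ 5) = 1 − (1−p)^5 = 1 − 0.5774841 = 0.4225159

0.42252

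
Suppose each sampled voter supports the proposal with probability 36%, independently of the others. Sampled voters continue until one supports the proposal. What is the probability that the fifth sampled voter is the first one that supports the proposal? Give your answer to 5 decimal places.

0.06040

Geometric (trials to first success), p = 0.36.
P(Y = 5) = (1−p)^4 · p = 0.16777 · 0.36 = 0.0603980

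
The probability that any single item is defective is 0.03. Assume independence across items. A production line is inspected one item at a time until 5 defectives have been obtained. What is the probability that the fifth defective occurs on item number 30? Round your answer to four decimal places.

Y = trial on which the fifth success occurs; negative binomial, r=5, p=0.03.
P(Y=30) = C(29,4) · p^5 · (1−p)^25
= 23751 · 2.43e-08 · 0.46697 = 0.000270

0.0003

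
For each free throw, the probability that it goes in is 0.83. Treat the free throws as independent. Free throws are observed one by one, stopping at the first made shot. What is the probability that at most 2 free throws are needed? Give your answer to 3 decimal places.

0.971

Y = number of free throws to the first success; geometric, p = 0.83.
P(Y ≤ 2) = 1 − (1−p)^2 = 1 − 0.02890 = 0.97110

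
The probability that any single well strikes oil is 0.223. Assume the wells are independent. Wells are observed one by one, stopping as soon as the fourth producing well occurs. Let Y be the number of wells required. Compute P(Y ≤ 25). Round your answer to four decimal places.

Finishing within 25 wells ⇔ at least 4 successes in the first 25. With X ~ Binomial(25, 0.223), P(Y ≤ 25) = 1 − P(X ≤ 3).
  k=0: C(25,0)·0.223^0·0.777^25 = 0.001822
  k=1: C(25,1)·0.223^1·0.777^24 = 0.013072
  k=2: C(25,2)·0.223^2·0.777^23 = 0.045021
  k=3: C(25,3)·0.223^3·0.777^22 = 0.099061
1 − 0.158977 = 0.841023

0.8410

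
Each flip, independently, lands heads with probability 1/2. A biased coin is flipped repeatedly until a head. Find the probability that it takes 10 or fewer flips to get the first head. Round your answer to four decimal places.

0.9990

Y = number of flips to the first success; geometric, p = 0.50.
P(Y ≤ 10) = 1 − (1−p)^10 = 1 − 0.000977 = 0.999023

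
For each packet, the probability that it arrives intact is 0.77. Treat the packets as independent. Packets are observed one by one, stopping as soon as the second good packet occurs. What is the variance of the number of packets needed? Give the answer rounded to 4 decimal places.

Y = total packets until the second success; negative binomial with r=2, p=0.77.
Var(Y) = r(1−p)/p² = 2·0.23 / 0.77² = 0.775848

0.7758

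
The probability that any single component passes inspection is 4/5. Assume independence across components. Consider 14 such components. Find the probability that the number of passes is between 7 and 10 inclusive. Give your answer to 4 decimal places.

X ~ Binomial(14, 0.80); P(7 ≤ X ≤ 10) = Σ C(14,k) p^k (1−p)^(14−k) over k:
  k=7: C(14,7)·0.80^7·0.20^7 = 0.009213
  k=8: C(14,8)·0.80^8·0.20^6 = 0.032244
  k=9: C(14,9)·0.80^9·0.20^5 = 0.085985
  k=10: C(14,10)·0.80^10·0.20^4 = 0.171970
Total = 0.299413

0.2994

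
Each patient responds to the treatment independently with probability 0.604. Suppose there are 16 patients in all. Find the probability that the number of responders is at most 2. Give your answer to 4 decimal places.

0.0001

X ~ Binomial(16, 0.604); P(X ≤ 2) = Σ C(16,k) p^k (1−p)^(16−k) over k:
  k=0: C(16,0)·0.604^0·0.396^16 = 0.000000
  k=1: C(16,1)·0.604^1·0.396^15 = 0.000009
  k=2: C(16,2)·0.604^2·0.396^14 = 0.000102
Total = 0.000111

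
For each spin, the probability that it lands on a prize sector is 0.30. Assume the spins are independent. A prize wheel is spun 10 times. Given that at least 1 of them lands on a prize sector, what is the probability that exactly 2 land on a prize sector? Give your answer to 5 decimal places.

X ~ Binomial(10, 0.30). Want P(X=2 | X≥1) = P(X=2) / P(X≥1).
P(X=2) = C(10,2)·0.30^2·0.70^8 = 0.2334744
P(X≥1) = 1 − 0.0282475 = 0.9717525
Ratio = 0.2334744 / 0.9717525 = 0.2402612

0.24026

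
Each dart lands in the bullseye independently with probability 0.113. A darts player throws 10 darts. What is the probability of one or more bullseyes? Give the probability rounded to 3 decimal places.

0.699

P(at least one) = 1 − P(none) = 1 − (1 − 0.113)^10
= 1 − 0.30146 = 0.69854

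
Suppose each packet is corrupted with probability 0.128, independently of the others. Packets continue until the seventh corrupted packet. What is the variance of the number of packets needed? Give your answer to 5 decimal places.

372.55859

Y = total packets until the seventh success; negative binomial with r=7, p=0.128.
Var(Y) = r(1−p)/p² = 7·0.872 / 0.128² = 372.5585938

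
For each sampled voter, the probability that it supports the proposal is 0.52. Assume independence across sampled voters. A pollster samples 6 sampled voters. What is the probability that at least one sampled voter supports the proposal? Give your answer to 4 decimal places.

P(at least one) = 1 − P(none) = 1 − (1 − 0.52)^6
= 1 − 0.012231 = 0.987769

0.9878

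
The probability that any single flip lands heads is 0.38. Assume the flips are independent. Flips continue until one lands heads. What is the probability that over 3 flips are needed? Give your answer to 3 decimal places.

0.238

Y = number of flips to the first success; geometric, p = 0.38.
P(Y > 3) = P(first 3 all fail) = (1−p)^3 = 0.23833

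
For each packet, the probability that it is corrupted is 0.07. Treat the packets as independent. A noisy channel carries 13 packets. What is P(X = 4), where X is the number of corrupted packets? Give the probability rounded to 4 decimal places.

0.0089

X ~ Binomial(n=13, p=0.07).
P(X=4) = C(13,4) · p^4 · (1−p)^9
= 715 · 2.401e-05 · 0.52041 = 0.008934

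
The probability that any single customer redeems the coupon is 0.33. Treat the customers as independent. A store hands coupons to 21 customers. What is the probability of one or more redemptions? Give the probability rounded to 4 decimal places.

P(at least one) = 1 − P(none) = 1 − (1 − 0.33)^21
= 1 − 0.000223 = 0.999777

0.9998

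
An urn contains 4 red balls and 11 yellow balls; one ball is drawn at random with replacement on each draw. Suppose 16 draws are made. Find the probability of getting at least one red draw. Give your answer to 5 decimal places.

0.99300

P(at least one) = 1 − P(none) = 1 − (1 − 0.266667)^16
= 1 − 0.0069956 = 0.9930044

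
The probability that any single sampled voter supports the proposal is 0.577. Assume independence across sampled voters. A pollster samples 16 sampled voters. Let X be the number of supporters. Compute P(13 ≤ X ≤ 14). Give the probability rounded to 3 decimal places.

X ~ Binomial(16, 0.577); P(13 ≤ X ≤ 14) = Σ C(16,k) p^k (1−p)^(16−k) over k:
  k=13: C(16,13)·0.577^13·0.423^3 = 0.03330
  k=14: C(16,14)·0.577^14·0.423^2 = 0.00973
Total = 0.04304

0.043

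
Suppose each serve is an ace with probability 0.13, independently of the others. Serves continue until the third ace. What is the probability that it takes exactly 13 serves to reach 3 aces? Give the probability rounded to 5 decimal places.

0.03602

Y = trial on which the third success occurs; negative binomial, r=3, p=0.13.
P(Y=13) = C(12,2) · p^3 · (1−p)^10
= 66 · 0.002197 · 0.24842 = 0.0360219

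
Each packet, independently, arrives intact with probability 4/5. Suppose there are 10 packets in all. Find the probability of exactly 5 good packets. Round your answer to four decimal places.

0.0264

X ~ Binomial(n=10, p=0.80).
P(X=5) = C(10,5) · p^5 · (1−p)^5
= 252 · 0.32768 · 0.00032 = 0.026424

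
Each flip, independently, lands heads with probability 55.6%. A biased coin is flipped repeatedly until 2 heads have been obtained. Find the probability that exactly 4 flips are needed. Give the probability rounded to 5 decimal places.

Y = trial on which the second success occurs; negative binomial, r=2, p=0.556.
P(Y=4) = C(3,1) · p^2 · (1−p)^2
= 3 · 0.30914 · 0.19714 = 0.1828255

0.18283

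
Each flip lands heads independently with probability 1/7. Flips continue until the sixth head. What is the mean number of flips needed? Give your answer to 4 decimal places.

42.0000

Y = total flips until the sixth success; negative binomial with r=6, p=0.142857.
E[Y] = r / p = 6 / 0.142857 = 42.000000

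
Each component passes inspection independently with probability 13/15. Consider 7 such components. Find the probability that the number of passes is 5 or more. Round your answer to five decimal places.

X ~ Binomial(7, 0.866667); P(X ≥ 5) = Σ C(7,k) p^k (1−p)^(7−k) over k:
  k=5: C(7,5)·0.866667^5·0.133333^2 = 0.1825397
  k=6: C(7,6)·0.866667^6·0.133333^1 = 0.3955026
  k=7: C(7,7)·0.866667^7·0.133333^0 = 0.3672524
Total = 0.9452947

0.94529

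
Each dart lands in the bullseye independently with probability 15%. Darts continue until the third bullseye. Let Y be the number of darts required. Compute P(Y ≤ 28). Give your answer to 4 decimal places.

0.8129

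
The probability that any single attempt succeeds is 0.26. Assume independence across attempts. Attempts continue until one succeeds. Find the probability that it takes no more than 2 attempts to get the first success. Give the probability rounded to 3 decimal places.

Y = number of attempts to the first success; geometric, p = 0.26.
P(Y ≤ 2) = 1 − (1−p)^2 = 1 − 0.54760 = 0.45240

0.452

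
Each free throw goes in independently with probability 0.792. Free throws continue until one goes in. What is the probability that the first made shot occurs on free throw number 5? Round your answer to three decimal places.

Geometric (trials to first success), p = 0.792.
P(Y = 5) = (1−p)^4 · p = 0.0018718 · 0.792 = 0.00148

0.001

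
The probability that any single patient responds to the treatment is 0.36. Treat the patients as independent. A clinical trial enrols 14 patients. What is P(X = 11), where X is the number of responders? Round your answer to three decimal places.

X ~ Binomial(n=14, p=0.36).
P(X=11) = C(14,11) · p^11 · (1−p)^3
= 364 · 1.3162e-05 · 0.26214 = 0.00126

0.001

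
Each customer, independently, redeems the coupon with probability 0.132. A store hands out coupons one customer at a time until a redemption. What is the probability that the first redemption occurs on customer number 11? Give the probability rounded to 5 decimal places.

0.03205

Geometric (trials to first success), p = 0.132.
P(Y = 11) = (1−p)^10 · p = 0.24277 · 0.132 = 0.0320458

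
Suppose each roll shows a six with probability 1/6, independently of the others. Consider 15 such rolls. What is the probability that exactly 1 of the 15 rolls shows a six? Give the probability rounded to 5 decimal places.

X ~ Binomial(n=15, p=0.166667).
P(X=1) = C(15,1) · p^1 · (1−p)^14
= 15 · 0.16667 · 0.077887 = 0.1947164

0.19472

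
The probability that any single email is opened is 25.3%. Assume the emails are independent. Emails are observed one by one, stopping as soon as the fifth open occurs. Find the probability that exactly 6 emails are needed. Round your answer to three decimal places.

0.004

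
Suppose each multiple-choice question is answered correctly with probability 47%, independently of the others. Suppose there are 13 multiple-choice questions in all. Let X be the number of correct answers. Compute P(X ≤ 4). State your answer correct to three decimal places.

0.186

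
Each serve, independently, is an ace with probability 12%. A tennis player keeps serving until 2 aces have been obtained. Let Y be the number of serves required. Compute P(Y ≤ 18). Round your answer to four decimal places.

Finishing within 18 serves ⇔ at least 2 successes in the first 18. With X ~ Binomial(18, 0.12), P(Y ≤ 18) = 1 − P(X ≤ 1).
  k=0: C(18,0)·0.12^0·0.88^18 = 0.100159
  k=1: C(18,1)·0.12^1·0.88^17 = 0.245844
1 − 0.346002 = 0.653998

0.6540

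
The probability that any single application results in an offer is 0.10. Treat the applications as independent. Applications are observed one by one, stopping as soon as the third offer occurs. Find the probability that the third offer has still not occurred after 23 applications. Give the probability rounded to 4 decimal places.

Needing more than 23 applications ⇔ fewer than 3 successes in the first 23. With X ~ Binomial(23, 0.10), P(Y > 23) = P(X ≤ 2).
  k=0: C(23,0)·0.10^0·0.90^23 = 0.088629
  k=1: C(23,1)·0.10^1·0.90^22 = 0.226497
  k=2: C(23,2)·0.10^2·0.90^21 = 0.276830
P(X ≤ 2) = 0.591957

0.5920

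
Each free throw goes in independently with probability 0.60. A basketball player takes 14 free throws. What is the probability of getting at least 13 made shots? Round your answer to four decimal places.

0.0081

X ~ Binomial(14, 0.60); P(X ≥ 13) = Σ C(14,k) p^k (1−p)^(14−k) over k:
  k=13: C(14,13)·0.60^13·0.40^1 = 0.007314
  k=14: C(14,14)·0.60^14·0.40^0 = 0.000784
Total = 0.008098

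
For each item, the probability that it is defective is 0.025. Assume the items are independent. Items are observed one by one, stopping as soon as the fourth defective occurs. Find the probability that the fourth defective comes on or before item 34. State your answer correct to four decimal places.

Finishing within 34 items ⇔ at least 4 successes in the first 34. With X ~ Binomial(34, 0.025), P(Y ≤ 34) = 1 − P(X ≤ 3).
  k=0: C(34,0)·0.025^0·0.975^34 = 0.422821
  k=1: C(34,1)·0.025^1·0.975^33 = 0.368614
  k=2: C(34,2)·0.025^2·0.975^32 = 0.155952
  k=3: C(34,3)·0.025^3·0.975^31 = 0.042654
1 − 0.990040 = 0.009960

0.0100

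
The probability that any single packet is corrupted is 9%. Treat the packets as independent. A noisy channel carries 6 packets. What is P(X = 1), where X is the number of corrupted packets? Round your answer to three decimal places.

0.337

X ~ Binomial(n=6, p=0.09).
P(X=1) = C(6,1) · p^1 · (1−p)^5
= 6 · 0.09 · 0.62403 = 0.33698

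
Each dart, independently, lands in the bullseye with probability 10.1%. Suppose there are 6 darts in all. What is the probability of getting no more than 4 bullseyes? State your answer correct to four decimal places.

0.9999

X ~ Binomial(6, 0.101); P(X ≤ 4) = Σ C(6,k) p^k (1−p)^(6−k) over k:
  k=0: C(6,0)·0.101^0·0.899^6 = 0.527908
  k=1: C(6,1)·0.101^1·0.899^5 = 0.355853
  k=2: C(6,2)·0.101^2·0.899^4 = 0.099948
  k=3: C(6,3)·0.101^3·0.899^3 = 0.014972
  k=4: C(6,4)·0.101^4·0.899^2 = 0.001262
Total = 0.999942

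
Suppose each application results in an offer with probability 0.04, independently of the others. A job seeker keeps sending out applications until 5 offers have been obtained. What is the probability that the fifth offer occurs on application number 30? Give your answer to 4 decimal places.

Y = trial on which the fifth success occurs; negative binomial, r=5, p=0.04.
P(Y=30) = C(29,4) · p^5 · (1−p)^25
= 23751 · 1.024e-07 · 0.3604 = 0.000877

0.0009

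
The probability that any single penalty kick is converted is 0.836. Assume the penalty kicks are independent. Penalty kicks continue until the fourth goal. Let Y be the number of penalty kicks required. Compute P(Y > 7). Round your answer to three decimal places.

Needing more than 7 penalty kicks ⇔ fewer than 4 successes in the first 7. With X ~ Binomial(7, 0.836), P(Y > 7) = P(X ≤ 3).
  k=0: C(7,0)·0.836^0·0.164^7 = 0.00000
  k=1: C(7,1)·0.836^1·0.164^6 = 0.00011
  k=2: C(7,2)·0.836^2·0.164^5 = 0.00174
  k=3: C(7,3)·0.836^3·0.164^4 = 0.01479
P(X ≤ 3) = 0.01665

0.017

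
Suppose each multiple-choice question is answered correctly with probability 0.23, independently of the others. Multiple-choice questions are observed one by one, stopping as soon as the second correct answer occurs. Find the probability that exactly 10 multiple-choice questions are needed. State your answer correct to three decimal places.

Y = trial on which the second success occurs; negative binomial, r=2, p=0.23.
P(Y=10) = C(9,1) · p^2 · (1−p)^8
= 9 · 0.0529 · 0.12357 = 0.05883

0.059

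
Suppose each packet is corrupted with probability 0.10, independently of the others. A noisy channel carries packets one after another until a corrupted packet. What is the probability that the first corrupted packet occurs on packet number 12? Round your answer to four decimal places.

0.0314

Geometric (trials to first success), p = 0.10.
P(Y = 12) = (1−p)^11 · p = 0.31381 · 0.10 = 0.031381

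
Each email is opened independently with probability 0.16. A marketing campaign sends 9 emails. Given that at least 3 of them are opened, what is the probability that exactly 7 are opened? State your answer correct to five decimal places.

0.00042

X ~ Binomial(9, 0.16). Want P(X=7 | X≥3) = P(X=7) / P(X≥3).
P(X=7) = C(9,7)·0.16^7·0.84^2 = 0.0000682
P(X≥3) = 1 − 0.2082157 − 0.3569413 − 0.2719553 = 0.1628877
Ratio = 0.0000682 / 0.1628877 = 0.0004186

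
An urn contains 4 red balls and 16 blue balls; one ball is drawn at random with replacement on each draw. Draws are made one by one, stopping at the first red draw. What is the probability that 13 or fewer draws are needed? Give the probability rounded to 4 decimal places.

Y = number of draws to the first success; geometric, p = 0.20.
P(Y ≤ 13) = 1 − (1−p)^13 = 1 − 0.054976 = 0.945024

0.9450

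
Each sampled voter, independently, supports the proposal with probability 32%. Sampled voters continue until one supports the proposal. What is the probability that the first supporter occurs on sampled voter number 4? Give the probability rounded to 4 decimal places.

0.1006

Geometric (trials to first success), p = 0.32.
P(Y = 4) = (1−p)^3 · p = 0.31443 · 0.32 = 0.100618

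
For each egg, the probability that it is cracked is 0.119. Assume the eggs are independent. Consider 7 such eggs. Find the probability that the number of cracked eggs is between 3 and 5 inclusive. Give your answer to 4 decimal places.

0.0407

X ~ Binomial(7, 0.119); P(3 ≤ X ≤ 5) = Σ C(7,k) p^k (1−p)^(7−k) over k:
  k=3: C(7,3)·0.119^3·0.881^4 = 0.035531
  k=4: C(7,4)·0.119^4·0.881^3 = 0.004799
  k=5: C(7,5)·0.119^5·0.881^2 = 0.000389
Total = 0.040720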